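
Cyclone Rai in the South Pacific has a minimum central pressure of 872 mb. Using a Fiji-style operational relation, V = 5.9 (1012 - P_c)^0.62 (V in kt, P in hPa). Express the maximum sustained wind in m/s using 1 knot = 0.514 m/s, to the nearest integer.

65 m/s

ΔP = 1012 − 872 = 140 mb.
V ≈ 5.9 × 140^0.62 = 5.9 × 21.409 ≈ 126.314 kt.
126.314 × 0.514 ≈ 64.93 m/s → 65 m/s.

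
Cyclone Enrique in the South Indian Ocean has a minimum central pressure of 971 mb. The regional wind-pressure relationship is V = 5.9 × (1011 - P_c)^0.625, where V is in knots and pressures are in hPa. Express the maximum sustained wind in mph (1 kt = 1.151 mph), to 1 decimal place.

ΔP = 1011 − 971 = 40 mb.
V ≈ 5.9 × 40^0.625 = 5.9 × 10.030 ≈ 59.175 kt.
59.175 × 1.151 ≈ 68.11 mph → 68.1 mph.

68.1 mph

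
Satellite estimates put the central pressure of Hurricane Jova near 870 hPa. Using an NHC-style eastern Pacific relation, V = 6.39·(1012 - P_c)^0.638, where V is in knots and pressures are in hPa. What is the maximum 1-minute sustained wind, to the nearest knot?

ΔP = 1012 − 870 = 142 hPa.
142^0.638 ≈ 23.613.
V ≈ 6.39 × 23.613 ≈ 150.9 kt.

151 kt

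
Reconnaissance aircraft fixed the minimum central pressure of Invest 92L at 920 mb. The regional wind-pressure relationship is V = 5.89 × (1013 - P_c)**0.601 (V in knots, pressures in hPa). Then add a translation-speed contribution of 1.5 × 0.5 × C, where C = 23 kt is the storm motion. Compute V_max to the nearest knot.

ΔP = 1013 − 920 = 93 mb.
93^0.601 ≈ 15.243.
V ≈ 5.89 × 15.243 ≈ 89.8 kt.
Translation term: 1.5 × 0.5 × 23 = 17.25 kt.
Corrected V ≈ 107.05 kt → 107 kt.

107 kt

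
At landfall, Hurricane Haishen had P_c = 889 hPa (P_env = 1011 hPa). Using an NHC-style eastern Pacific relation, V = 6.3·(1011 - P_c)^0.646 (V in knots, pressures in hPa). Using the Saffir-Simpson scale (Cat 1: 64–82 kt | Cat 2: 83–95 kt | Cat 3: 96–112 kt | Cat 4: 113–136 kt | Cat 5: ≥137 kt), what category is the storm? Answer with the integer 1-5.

ΔP = 1011 − 889 = 122 hPa.
V ≈ 6.3 × 122^0.646 = 6.3 × 22.27 ≈ 140 kt.
140 kt falls in the Category 5 band.

5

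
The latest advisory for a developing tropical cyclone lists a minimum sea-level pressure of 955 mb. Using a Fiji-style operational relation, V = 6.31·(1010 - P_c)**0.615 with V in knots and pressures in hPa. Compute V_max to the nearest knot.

74 kt

ΔP = 1010 − 955 = 55 mb.
55^0.615 ≈ 11.758.
V ≈ 6.31 × 11.758 ≈ 74.2 kt.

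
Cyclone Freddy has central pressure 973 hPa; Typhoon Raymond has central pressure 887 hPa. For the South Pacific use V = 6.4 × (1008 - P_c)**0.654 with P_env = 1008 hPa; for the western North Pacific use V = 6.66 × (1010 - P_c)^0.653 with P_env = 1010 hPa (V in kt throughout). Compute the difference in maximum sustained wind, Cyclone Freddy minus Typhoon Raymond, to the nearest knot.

Cyclone Freddy: ΔP = 35; V ≈ 6.4 × 35^0.654 ≈ 65.46 kt.
Typhoon Raymond: ΔP = 123; V ≈ 6.66 × 123^0.653 ≈ 154.23 kt.
Difference ≈ 65.46 − 154.23 = -88.77 → -89 kt.

-89 kt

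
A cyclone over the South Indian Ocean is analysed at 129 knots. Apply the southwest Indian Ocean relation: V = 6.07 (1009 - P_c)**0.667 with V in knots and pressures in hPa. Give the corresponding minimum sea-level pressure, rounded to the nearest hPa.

911 hPa

ΔP = (V / 6.07)^(1/0.667) = (129/6.07)^1.499.
129/6.07 = 21.252; 21.252^1.499 ≈ 97.75 hPa.
P_c = 1009 − 97.75 = 911.25 ≈ 911 hPa.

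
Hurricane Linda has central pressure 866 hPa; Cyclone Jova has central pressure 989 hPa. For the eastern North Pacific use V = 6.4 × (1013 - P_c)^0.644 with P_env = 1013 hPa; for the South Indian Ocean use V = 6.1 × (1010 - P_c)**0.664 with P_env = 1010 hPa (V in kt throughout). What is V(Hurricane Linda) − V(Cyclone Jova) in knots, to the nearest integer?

113 kt

Hurricane Linda: ΔP = 147; V ≈ 6.4 × 147^0.644 ≈ 159.20 kt.
Cyclone Jova: ΔP = 21; V ≈ 6.1 × 21^0.664 ≈ 46.06 kt.
Difference ≈ 159.20 − 46.06 = 113.14 → 113 kt.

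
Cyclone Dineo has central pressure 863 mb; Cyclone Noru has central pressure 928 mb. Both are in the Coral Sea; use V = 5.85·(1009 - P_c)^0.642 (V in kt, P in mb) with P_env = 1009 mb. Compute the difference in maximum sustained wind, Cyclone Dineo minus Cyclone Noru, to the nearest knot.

45 kt

Cyclone Dineo: ΔP = 146; V ≈ 5.85 × 146^0.642 ≈ 143.44 kt.
Cyclone Noru: ΔP = 81; V ≈ 5.85 × 81^0.642 ≈ 98.27 kt.
Difference ≈ 143.44 − 98.27 = 45.17 → 45 kt.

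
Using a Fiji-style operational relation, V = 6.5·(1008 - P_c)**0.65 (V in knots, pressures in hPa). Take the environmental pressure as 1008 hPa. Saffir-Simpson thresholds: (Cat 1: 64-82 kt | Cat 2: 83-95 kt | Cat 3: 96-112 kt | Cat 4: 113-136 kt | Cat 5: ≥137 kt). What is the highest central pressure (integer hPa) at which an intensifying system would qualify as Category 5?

899 hPa

Category 5 begins at V = 137 kt.
Required ΔP = (137/6.5)^(1/0.65) = 21.077^1.538 ≈ 108.80 hPa.
P_c ≤ 1008 − 108.80 = 899.20, so the highest integer P_c is 899 hPa.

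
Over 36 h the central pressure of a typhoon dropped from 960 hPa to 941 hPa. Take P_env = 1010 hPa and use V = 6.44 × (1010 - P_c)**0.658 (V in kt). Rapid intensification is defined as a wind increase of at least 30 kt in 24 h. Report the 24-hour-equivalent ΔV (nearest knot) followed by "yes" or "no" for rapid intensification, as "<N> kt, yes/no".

13 kt, no

V₁: ΔP = 50, V ≈ 6.44 × 50^0.658 ≈ 84.49 kt.
V₂: ΔP = 69, V ≈ 6.44 × 69^0.658 ≈ 104.44 kt.
ΔV over 36 h = 19.95 kt → 24 h equivalent = 19.95 × 24/36 ≈ 13.30 kt.
13 kt < 30 kt ⇒ not rapid intensification.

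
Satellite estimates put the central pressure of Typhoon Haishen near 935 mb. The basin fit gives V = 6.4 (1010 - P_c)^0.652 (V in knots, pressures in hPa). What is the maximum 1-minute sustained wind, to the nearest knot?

107 kt

ΔP = 1010 − 935 = 75 mb.
75^0.652 ≈ 16.693.
V ≈ 6.4 × 16.693 ≈ 106.8 kt.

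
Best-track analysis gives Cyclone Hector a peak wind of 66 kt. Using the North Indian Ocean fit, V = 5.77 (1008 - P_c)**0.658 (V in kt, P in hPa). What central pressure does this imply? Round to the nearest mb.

ΔP = (V / 5.77)^(1/0.658) = (66/5.77)^1.520.
66/5.77 = 11.438; 11.438^1.520 ≈ 40.59 mb.
P_c = 1008 − 40.59 = 967.41 ≈ 967 mb.

967 mb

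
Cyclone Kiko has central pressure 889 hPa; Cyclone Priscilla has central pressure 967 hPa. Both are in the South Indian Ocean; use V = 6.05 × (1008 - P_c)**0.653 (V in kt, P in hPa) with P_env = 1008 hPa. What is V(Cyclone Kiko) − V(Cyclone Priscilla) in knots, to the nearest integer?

69 kt

Cyclone Kiko: ΔP = 119; V ≈ 6.05 × 119^0.653 ≈ 137.12 kt.
Cyclone Priscilla: ΔP = 41; V ≈ 6.05 × 41^0.653 ≈ 68.38 kt.
Difference ≈ 137.12 − 68.38 = 68.74 → 69 kt.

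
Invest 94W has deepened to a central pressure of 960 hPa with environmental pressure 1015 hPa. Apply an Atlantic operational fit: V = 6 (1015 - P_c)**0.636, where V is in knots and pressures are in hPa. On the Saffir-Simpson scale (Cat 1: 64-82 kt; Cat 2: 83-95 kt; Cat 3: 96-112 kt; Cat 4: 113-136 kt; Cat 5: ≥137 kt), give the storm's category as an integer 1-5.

ΔP = 1015 − 960 = 55 hPa.
V ≈ 6 × 55^0.636 = 6 × 12.79 ≈ 77 kt.
77 kt falls in the Category 1 band.

1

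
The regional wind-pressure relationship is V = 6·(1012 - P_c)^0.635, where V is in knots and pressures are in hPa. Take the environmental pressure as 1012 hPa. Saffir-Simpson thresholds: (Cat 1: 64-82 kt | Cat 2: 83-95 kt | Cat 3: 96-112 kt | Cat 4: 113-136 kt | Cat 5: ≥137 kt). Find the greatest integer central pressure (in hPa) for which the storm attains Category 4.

Category 4 begins at V = 113 kt.
Required ΔP = (113/6)^(1/0.635) = 18.833^1.575 ≈ 101.80 hPa.
P_c ≤ 1012 − 101.80 = 910.20, so the highest integer P_c is 910 hPa.

910 hPa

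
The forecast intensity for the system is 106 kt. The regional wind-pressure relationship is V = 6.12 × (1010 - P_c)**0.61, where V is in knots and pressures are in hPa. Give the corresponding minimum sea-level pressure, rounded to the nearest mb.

903 mb

ΔP = (V / 6.12)^(1/0.61) = (106/6.12)^1.639.
106/6.12 = 17.320; 17.320^1.639 ≈ 107.25 mb.
P_c = 1010 − 107.25 = 902.75 ≈ 903 mb.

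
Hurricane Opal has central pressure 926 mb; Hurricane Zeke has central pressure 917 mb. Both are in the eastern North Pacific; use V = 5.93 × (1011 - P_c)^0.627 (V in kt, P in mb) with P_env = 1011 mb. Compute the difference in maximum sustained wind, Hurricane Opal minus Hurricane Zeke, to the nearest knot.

-6 kt

Hurricane Opal: ΔP = 85; V ≈ 5.93 × 85^0.627 ≈ 96.12 kt.
Hurricane Zeke: ΔP = 94; V ≈ 5.93 × 94^0.627 ≈ 102.38 kt.
Difference ≈ 96.12 − 102.38 = -6.26 → -6 kt.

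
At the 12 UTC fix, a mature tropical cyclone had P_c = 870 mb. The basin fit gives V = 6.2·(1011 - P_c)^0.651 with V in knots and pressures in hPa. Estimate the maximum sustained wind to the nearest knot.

ΔP = 1011 − 870 = 141 mb.
141^0.651 ≈ 25.069.
V ≈ 6.2 × 25.069 ≈ 155.4 kt.

155 kt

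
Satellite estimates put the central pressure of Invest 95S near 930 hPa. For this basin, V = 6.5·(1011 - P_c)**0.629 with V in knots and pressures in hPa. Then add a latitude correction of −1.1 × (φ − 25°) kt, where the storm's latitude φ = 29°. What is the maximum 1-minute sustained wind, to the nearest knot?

99 kt

ΔP = 1011 − 930 = 81 hPa.
81^0.629 ≈ 15.865.
V ≈ 6.5 × 15.865 ≈ 103.1 kt.
Latitude correction: −1.1 × (29 − 25) = -4.4 kt.
Corrected V ≈ 98.7 kt → 99 kt.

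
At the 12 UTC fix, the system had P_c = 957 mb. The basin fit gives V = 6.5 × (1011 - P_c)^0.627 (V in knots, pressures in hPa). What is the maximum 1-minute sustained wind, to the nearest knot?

ΔP = 1011 − 957 = 54 mb.
54^0.627 ≈ 12.196.
V ≈ 6.5 × 12.196 ≈ 79.3 kt.

79 kt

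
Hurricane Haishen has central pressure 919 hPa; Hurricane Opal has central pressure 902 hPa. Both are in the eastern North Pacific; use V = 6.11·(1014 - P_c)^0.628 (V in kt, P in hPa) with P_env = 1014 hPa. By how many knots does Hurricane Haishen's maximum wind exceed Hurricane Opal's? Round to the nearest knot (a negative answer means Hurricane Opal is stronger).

-12 kt

Hurricane Haishen: ΔP = 95; V ≈ 6.11 × 95^0.628 ≈ 106.67 kt.
Hurricane Opal: ΔP = 112; V ≈ 6.11 × 112^0.628 ≈ 118.29 kt.
Difference ≈ 106.67 − 118.29 = -11.62 → -12 kt.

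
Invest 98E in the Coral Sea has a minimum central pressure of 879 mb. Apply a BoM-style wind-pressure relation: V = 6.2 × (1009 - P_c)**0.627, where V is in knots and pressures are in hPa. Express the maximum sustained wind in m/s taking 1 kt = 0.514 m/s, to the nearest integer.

ΔP = 1009 − 879 = 130 mb.
V ≈ 6.2 × 130^0.627 = 6.2 × 21.156 ≈ 131.170 kt.
131.170 × 0.514 ≈ 67.42 m/s → 67 m/s.

67 m/s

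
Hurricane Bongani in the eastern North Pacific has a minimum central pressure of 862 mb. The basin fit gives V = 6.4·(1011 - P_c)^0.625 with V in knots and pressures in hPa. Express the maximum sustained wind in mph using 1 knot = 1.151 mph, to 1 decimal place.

168.1 mph

ΔP = 1011 − 862 = 149 mb.
V ≈ 6.4 × 149^0.625 = 6.4 × 22.816 ≈ 146.023 kt.
146.023 × 1.151 ≈ 168.07 mph → 168.1 mph.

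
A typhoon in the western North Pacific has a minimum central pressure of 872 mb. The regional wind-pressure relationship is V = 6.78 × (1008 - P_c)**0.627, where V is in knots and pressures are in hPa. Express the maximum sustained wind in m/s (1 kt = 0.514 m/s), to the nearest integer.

76 m/s

ΔP = 1008 − 872 = 136 mb.
V ≈ 6.78 × 136^0.627 = 6.78 × 21.764 ≈ 147.557 kt.
147.557 × 0.514 ≈ 75.84 m/s → 76 m/s.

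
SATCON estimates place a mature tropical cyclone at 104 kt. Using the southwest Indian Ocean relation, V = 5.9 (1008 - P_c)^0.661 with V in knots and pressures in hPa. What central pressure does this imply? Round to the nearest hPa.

931 hPa

ΔP = (V / 5.9)^(1/0.661) = (104/5.9)^1.513.
104/5.9 = 17.627; 17.627^1.513 ≈ 76.79 hPa.
P_c = 1008 − 76.79 = 931.21 ≈ 931 hPa.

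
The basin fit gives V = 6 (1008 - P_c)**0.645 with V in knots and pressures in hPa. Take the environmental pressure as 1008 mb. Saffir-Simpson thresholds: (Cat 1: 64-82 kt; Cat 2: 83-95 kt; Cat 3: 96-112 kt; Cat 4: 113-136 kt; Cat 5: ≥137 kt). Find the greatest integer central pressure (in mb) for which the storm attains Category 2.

949 mb

Category 2 begins at V = 83 kt.
Required ΔP = (83/6)^(1/0.645) = 13.833^1.550 ≈ 58.73 mb.
P_c ≤ 1008 − 58.73 = 949.27, so the highest integer P_c is 949 mb.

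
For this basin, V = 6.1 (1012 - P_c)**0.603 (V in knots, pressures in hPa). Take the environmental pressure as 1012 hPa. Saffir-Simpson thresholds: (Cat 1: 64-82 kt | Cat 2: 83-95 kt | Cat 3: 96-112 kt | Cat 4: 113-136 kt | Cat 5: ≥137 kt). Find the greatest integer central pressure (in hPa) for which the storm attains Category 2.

Category 2 begins at V = 83 kt.
Required ΔP = (83/6.1)^(1/0.603) = 13.607^1.658 ≈ 75.89 hPa.
P_c ≤ 1012 − 75.89 = 936.11, so the highest integer P_c is 936 hPa.

936 hPa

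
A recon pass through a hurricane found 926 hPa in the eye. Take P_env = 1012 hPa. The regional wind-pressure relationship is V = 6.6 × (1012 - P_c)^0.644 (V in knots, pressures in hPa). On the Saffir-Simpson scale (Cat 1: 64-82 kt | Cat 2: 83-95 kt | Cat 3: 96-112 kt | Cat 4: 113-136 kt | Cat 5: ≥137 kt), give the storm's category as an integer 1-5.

4

ΔP = 1012 − 926 = 86 hPa.
V ≈ 6.6 × 86^0.644 = 6.6 × 17.61 ≈ 116 kt.
116 kt falls in the Category 4 band.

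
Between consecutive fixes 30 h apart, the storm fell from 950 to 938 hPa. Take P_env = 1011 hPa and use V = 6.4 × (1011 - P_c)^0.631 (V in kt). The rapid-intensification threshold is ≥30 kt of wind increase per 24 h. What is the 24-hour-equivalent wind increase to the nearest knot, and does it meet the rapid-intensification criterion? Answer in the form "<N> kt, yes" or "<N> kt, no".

8 kt, no

V₁: ΔP = 61, V ≈ 6.4 × 61^0.631 ≈ 85.65 kt.
V₂: ΔP = 73, V ≈ 6.4 × 73^0.631 ≈ 95.93 kt.
ΔV over 30 h = 10.28 kt → 24 h equivalent = 10.28 × 24/30 ≈ 8.22 kt.
8 kt < 30 kt ⇒ not rapid intensification.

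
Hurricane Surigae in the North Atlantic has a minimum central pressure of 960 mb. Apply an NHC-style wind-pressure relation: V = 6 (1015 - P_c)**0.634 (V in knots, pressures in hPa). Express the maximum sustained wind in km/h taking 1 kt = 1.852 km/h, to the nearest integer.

ΔP = 1015 − 960 = 55 mb.
V ≈ 6 × 55^0.634 = 6 × 12.688 ≈ 76.127 kt.
76.127 × 1.852 ≈ 140.99 km/h → 141 km/h.

141 km/h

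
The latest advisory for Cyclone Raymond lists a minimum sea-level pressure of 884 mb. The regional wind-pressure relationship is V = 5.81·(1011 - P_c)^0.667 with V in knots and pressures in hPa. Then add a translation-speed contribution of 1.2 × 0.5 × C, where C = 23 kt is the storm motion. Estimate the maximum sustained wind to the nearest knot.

161 kt

ΔP = 1011 − 884 = 127 mb.
127^0.667 ≈ 25.307.
V ≈ 5.81 × 25.307 ≈ 147.0 kt.
Translation term: 1.2 × 0.5 × 23 = 13.8 kt.
Corrected V ≈ 160.8 kt → 161 kt.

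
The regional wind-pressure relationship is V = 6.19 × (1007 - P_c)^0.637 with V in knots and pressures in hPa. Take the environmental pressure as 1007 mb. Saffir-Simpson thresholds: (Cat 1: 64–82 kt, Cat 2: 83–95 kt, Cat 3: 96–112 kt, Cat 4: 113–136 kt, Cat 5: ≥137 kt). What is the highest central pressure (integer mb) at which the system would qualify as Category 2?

Category 2 begins at V = 83 kt.
Required ΔP = (83/6.19)^(1/0.637) = 13.409^1.570 ≈ 58.86 mb.
P_c ≤ 1007 − 58.86 = 948.14, so the highest integer P_c is 948 mb.

948 mb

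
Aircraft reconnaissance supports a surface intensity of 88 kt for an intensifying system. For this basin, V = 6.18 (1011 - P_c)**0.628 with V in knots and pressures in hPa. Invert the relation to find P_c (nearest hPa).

942 hPa

ΔP = (V / 6.18)^(1/0.628) = (88/6.18)^1.592.
88/6.18 = 14.239; 14.239^1.592 ≈ 68.67 hPa.
P_c = 1011 − 68.67 = 942.33 ≈ 942 hPa.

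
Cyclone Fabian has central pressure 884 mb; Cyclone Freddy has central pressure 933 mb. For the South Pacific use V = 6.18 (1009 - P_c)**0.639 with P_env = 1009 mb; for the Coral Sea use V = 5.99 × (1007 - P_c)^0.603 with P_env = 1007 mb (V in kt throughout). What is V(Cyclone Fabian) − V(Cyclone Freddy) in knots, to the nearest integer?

55 kt

Cyclone Fabian: ΔP = 125; V ≈ 6.18 × 125^0.639 ≈ 135.18 kt.
Cyclone Freddy: ΔP = 74; V ≈ 5.99 × 74^0.603 ≈ 80.27 kt.
Difference ≈ 135.18 − 80.27 = 54.91 → 55 kt.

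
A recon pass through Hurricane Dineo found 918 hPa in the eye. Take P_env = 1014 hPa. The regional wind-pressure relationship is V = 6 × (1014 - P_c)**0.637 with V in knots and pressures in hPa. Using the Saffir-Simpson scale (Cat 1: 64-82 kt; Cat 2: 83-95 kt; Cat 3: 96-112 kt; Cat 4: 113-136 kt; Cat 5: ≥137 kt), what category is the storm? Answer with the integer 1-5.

ΔP = 1014 − 918 = 96 hPa.
V ≈ 6 × 96^0.637 = 6 × 18.31 ≈ 110 kt.
110 kt falls in the Category 3 band.

3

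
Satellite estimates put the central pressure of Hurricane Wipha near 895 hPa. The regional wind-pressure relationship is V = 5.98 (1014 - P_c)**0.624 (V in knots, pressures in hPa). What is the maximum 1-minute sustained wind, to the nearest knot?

ΔP = 1014 − 895 = 119 hPa.
119^0.624 ≈ 19.731.
V ≈ 5.98 × 19.731 ≈ 118.0 kt.

118 kt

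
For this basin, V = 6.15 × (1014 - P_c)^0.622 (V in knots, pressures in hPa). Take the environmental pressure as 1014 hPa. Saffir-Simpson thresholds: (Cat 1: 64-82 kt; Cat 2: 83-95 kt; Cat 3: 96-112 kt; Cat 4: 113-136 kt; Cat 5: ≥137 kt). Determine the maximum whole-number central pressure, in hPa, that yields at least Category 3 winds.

931 hPa

Category 3 begins at V = 96 kt.
Required ΔP = (96/6.15)^(1/0.622) = 15.610^1.608 ≈ 82.92 hPa.
P_c ≤ 1014 − 82.92 = 931.08, so the highest integer P_c is 931 hPa.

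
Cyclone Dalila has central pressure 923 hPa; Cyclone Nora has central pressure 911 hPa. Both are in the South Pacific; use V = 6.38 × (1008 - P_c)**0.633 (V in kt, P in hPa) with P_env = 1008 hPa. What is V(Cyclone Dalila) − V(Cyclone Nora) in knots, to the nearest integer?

Cyclone Dalila: ΔP = 85; V ≈ 6.38 × 85^0.633 ≈ 106.20 kt.
Cyclone Nora: ΔP = 97; V ≈ 6.38 × 97^0.633 ≈ 115.46 kt.
Difference ≈ 106.20 − 115.46 = -9.26 → -9 kt.

-9 kt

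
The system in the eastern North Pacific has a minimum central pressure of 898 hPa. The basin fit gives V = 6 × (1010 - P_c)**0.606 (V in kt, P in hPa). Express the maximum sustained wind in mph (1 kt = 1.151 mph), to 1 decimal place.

120.5 mph

ΔP = 1010 − 898 = 112 hPa.
V ≈ 6 × 112^0.606 = 6 × 17.451 ≈ 104.707 kt.
104.707 × 1.151 ≈ 120.52 mph → 120.5 mph.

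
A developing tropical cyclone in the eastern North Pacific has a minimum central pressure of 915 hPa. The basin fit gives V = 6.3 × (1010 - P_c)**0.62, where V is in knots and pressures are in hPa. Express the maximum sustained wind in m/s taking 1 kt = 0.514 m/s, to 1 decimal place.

54.5 m/s

ΔP = 1010 − 915 = 95 hPa.
V ≈ 6.3 × 95^0.62 = 6.3 × 16.834 ≈ 106.055 kt.
106.055 × 0.514 ≈ 54.51 m/s → 54.5 m/s.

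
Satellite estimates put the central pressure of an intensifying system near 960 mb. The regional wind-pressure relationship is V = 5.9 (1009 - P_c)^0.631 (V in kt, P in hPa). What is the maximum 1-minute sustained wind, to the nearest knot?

69 kt

ΔP = 1009 − 960 = 49 mb.
49^0.631 ≈ 11.655.
V ≈ 5.9 × 11.655 ≈ 68.8 kt.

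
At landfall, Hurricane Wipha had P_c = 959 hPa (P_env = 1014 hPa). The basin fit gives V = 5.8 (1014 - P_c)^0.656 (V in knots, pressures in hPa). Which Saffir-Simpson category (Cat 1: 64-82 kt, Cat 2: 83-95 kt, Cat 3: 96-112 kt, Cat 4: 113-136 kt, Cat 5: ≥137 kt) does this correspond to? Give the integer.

1

ΔP = 1014 − 959 = 55 hPa.
V ≈ 5.8 × 55^0.656 = 5.8 × 13.86 ≈ 80 kt.
80 kt falls in the Category 1 band.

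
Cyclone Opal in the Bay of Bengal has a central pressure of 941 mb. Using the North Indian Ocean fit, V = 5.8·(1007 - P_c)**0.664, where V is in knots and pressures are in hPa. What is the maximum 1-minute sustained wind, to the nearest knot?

94 kt

ΔP = 1007 − 941 = 66 mb.
66^0.664 ≈ 16.150.
V ≈ 5.8 × 16.150 ≈ 93.7 kt.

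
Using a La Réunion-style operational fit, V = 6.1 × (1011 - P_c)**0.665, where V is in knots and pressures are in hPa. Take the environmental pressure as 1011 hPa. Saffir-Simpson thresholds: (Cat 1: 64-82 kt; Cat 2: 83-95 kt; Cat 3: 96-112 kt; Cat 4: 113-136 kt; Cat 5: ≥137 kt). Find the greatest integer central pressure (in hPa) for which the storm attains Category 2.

Category 2 begins at V = 83 kt.
Required ΔP = (83/6.1)^(1/0.665) = 13.607^1.504 ≈ 50.69 hPa.
P_c ≤ 1011 − 50.69 = 960.31, so the highest integer P_c is 960 hPa.

960 hPa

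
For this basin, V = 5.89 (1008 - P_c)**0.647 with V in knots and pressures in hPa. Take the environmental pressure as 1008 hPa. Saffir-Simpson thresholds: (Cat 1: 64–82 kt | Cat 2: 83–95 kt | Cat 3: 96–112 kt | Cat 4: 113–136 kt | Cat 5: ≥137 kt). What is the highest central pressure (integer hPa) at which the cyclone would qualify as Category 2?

Category 2 begins at V = 83 kt.
Required ΔP = (83/5.89)^(1/0.647) = 14.092^1.546 ≈ 59.68 hPa.
P_c ≤ 1008 − 59.68 = 948.32, so the highest integer P_c is 948 hPa.

948 hPa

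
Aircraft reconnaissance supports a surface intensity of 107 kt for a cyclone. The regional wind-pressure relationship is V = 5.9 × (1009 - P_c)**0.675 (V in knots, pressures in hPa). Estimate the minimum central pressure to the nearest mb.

ΔP = (V / 5.9)^(1/0.675) = (107/5.9)^1.481.
107/5.9 = 18.136; 18.136^1.481 ≈ 73.20 mb.
P_c = 1009 − 73.20 = 935.80 ≈ 936 mb.

936 mb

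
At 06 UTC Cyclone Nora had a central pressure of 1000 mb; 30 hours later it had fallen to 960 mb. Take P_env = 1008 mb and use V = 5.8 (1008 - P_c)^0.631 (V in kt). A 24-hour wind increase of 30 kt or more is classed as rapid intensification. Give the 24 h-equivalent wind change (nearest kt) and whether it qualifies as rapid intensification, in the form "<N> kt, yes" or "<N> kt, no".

36 kt, yes

V₁: ΔP = 8, V ≈ 5.8 × 8^0.631 ≈ 21.54 kt.
V₂: ΔP = 48, V ≈ 5.8 × 48^0.631 ≈ 66.73 kt.
ΔV over 30 h = 45.19 kt → 24 h equivalent = 45.19 × 24/30 ≈ 36.15 kt.
36 kt ≥ 30 kt ⇒ rapid intensification.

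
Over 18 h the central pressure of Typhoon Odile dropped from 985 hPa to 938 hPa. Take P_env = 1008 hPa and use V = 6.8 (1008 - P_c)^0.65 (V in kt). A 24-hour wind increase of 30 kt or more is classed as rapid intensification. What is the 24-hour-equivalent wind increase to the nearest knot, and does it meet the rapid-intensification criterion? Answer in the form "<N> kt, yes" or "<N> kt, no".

74 kt, yes

V₁: ΔP = 23, V ≈ 6.8 × 23^0.65 ≈ 52.20 kt.
V₂: ΔP = 70, V ≈ 6.8 × 70^0.65 ≈ 107.60 kt.
ΔV over 18 h = 55.40 kt → 24 h equivalent = 55.40 × 24/18 ≈ 73.87 kt.
74 kt ≥ 30 kt ⇒ rapid intensification.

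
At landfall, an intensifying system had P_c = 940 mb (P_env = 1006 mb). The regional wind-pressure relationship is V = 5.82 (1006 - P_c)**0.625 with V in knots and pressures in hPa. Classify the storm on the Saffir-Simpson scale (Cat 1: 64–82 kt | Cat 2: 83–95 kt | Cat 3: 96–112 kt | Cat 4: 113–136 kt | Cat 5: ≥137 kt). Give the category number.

ΔP = 1006 − 940 = 66 mb.
V ≈ 5.82 × 66^0.625 = 5.82 × 13.72 ≈ 80 kt.
80 kt falls in the Category 1 band.

1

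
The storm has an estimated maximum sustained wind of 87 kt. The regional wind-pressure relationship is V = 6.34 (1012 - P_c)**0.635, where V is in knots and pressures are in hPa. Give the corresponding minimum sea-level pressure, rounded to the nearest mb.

950 mb

ΔP = (V / 6.34)^(1/0.635) = (87/6.34)^1.575.
87/6.34 = 13.722; 13.722^1.575 ≈ 61.83 mb.
P_c = 1012 − 61.83 = 950.17 ≈ 950 mb.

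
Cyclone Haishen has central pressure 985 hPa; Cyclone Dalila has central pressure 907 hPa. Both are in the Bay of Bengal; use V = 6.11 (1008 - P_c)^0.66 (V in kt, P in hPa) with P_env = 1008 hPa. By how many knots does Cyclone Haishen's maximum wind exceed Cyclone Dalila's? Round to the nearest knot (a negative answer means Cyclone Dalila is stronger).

-80 kt

Cyclone Haishen: ΔP = 23; V ≈ 6.11 × 23^0.66 ≈ 48.39 kt.
Cyclone Dalila: ΔP = 101; V ≈ 6.11 × 101^0.66 ≈ 128.50 kt.
Difference ≈ 48.39 − 128.50 = -80.11 → -80 kt.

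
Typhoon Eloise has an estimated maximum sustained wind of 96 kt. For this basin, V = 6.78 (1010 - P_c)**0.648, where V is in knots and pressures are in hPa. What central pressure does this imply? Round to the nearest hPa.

ΔP = (V / 6.78)^(1/0.648) = (96/6.78)^1.543.
96/6.78 = 14.159; 14.159^1.543 ≈ 59.74 hPa.
P_c = 1010 − 59.74 = 950.26 ≈ 950 hPa.

950 hPa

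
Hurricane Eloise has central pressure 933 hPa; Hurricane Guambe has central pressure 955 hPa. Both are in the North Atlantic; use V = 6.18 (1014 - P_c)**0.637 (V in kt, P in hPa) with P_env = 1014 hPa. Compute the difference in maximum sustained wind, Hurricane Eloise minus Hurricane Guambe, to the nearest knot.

19 kt

Hurricane Eloise: ΔP = 81; V ≈ 6.18 × 81^0.637 ≈ 101.55 kt.
Hurricane Guambe: ΔP = 59; V ≈ 6.18 × 59^0.637 ≈ 82.99 kt.
Difference ≈ 101.55 − 82.99 = 18.56 → 19 kt.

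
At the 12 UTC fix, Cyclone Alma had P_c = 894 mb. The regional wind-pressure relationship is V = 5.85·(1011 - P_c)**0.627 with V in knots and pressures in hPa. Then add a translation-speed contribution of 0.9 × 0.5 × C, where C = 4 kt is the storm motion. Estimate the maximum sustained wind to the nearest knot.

ΔP = 1011 − 894 = 117 mb.
117^0.627 ≈ 19.804.
V ≈ 5.85 × 19.804 ≈ 115.9 kt.
Translation term: 0.9 × 0.5 × 4 = 1.8 kt.
Corrected V ≈ 117.7 kt → 118 kt.

118 kt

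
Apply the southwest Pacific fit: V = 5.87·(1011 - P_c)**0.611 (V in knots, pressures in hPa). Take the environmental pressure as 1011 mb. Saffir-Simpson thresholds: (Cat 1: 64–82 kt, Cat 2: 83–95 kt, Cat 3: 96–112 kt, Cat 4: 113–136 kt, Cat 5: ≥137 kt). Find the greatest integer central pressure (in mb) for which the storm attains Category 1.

Category 1 begins at V = 64 kt.
Required ΔP = (64/5.87)^(1/0.611) = 10.903^1.637 ≈ 49.90 mb.
P_c ≤ 1011 − 49.90 = 961.10, so the highest integer P_c is 961 mb.

961 mb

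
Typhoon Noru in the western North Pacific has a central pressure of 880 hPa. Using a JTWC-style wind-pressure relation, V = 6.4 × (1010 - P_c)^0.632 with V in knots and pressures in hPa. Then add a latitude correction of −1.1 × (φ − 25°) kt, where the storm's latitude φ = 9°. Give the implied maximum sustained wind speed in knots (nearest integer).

156 kt

ΔP = 1010 − 880 = 130 hPa.
130^0.632 ≈ 21.678.
V ≈ 6.4 × 21.678 ≈ 138.7 kt.
Latitude correction: −1.1 × (9 − 25) = 17.6 kt.
Corrected V ≈ 156.3 kt → 156 kt.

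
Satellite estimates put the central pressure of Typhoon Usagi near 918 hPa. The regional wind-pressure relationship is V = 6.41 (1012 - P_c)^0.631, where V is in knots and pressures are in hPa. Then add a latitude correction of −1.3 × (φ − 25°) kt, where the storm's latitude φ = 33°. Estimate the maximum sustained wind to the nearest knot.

ΔP = 1012 − 918 = 94 hPa.
94^0.631 ≈ 17.581.
V ≈ 6.41 × 17.581 ≈ 112.7 kt.
Latitude correction: −1.3 × (33 − 25) = -10.4 kt.
Corrected V ≈ 102.3 kt → 102 kt.

102 kt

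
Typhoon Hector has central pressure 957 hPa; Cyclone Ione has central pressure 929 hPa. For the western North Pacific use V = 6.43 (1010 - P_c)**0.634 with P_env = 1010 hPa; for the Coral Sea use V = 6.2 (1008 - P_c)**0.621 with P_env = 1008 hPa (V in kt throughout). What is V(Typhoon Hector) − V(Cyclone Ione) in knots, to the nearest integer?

Typhoon Hector: ΔP = 53; V ≈ 6.43 × 53^0.634 ≈ 79.69 kt.
Cyclone Ione: ΔP = 79; V ≈ 6.2 × 79^0.621 ≈ 93.50 kt.
Difference ≈ 79.69 − 93.50 = -13.81 → -14 kt.

-14 kt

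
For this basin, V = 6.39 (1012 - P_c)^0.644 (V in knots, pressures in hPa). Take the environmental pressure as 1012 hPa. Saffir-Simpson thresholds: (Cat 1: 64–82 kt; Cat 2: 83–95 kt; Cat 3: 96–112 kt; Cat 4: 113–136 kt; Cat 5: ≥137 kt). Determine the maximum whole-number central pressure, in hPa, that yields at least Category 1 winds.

976 hPa

Category 1 begins at V = 64 kt.
Required ΔP = (64/6.39)^(1/0.644) = 10.016^1.553 ≈ 35.80 hPa.
P_c ≤ 1012 − 35.80 = 976.20, so the highest integer P_c is 976 hPa.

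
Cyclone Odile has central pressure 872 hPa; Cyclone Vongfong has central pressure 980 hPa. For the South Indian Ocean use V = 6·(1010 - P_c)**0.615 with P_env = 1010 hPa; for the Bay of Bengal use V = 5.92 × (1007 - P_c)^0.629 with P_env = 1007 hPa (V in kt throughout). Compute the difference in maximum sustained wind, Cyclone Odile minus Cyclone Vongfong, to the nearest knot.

Cyclone Odile: ΔP = 138; V ≈ 6 × 138^0.615 ≈ 124.22 kt.
Cyclone Vongfong: ΔP = 27; V ≈ 5.92 × 27^0.629 ≈ 47.06 kt.
Difference ≈ 124.22 − 47.06 = 77.16 → 77 kt.

77 kt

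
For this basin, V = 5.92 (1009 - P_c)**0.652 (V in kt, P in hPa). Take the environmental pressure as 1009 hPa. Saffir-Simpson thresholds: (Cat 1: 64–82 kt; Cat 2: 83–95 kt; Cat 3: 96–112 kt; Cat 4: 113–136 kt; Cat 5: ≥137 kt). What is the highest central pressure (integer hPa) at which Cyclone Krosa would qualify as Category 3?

937 hPa

Category 3 begins at V = 96 kt.
Required ΔP = (96/5.92)^(1/0.652) = 16.216^1.534 ≈ 71.74 hPa.
P_c ≤ 1009 − 71.74 = 937.26, so the highest integer P_c is 937 hPa.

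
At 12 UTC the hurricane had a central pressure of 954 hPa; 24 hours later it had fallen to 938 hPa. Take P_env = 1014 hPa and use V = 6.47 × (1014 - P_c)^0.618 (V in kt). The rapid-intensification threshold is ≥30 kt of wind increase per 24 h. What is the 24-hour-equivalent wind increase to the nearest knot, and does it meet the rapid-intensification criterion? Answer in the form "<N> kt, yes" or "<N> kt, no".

13 kt, no

V₁: ΔP = 60, V ≈ 6.47 × 60^0.618 ≈ 81.25 kt.
V₂: ΔP = 76, V ≈ 6.47 × 76^0.618 ≈ 94.03 kt.
ΔV over 24 h = 12.78 kt → 24 h equivalent = 12.78 × 24/24 ≈ 12.78 kt.
13 kt < 30 kt ⇒ not rapid intensification.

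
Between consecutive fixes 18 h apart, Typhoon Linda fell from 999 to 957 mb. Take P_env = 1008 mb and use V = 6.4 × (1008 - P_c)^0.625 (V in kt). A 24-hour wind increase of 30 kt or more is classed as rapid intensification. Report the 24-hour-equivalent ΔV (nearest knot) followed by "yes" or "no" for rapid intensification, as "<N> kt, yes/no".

66 kt, yes

V₁: ΔP = 9, V ≈ 6.4 × 9^0.625 ≈ 25.27 kt.
V₂: ΔP = 51, V ≈ 6.4 × 51^0.625 ≈ 74.72 kt.
ΔV over 18 h = 49.45 kt → 24 h equivalent = 49.45 × 24/18 ≈ 65.93 kt.
66 kt ≥ 30 kt ⇒ rapid intensification.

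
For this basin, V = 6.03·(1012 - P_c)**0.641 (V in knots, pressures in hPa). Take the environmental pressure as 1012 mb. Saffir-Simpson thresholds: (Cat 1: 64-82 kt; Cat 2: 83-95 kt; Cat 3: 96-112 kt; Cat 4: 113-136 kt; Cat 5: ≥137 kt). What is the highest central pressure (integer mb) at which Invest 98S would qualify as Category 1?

Category 1 begins at V = 64 kt.
Required ΔP = (64/6.03)^(1/0.641) = 10.614^1.560 ≈ 39.85 mb.
P_c ≤ 1012 − 39.85 = 972.15, so the highest integer P_c is 972 mb.

972 mb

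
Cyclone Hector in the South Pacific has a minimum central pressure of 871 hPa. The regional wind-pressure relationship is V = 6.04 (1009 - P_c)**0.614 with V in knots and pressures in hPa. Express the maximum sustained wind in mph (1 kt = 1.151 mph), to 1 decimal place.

143.2 mph

ΔP = 1009 − 871 = 138 hPa.
V ≈ 6.04 × 138^0.614 = 6.04 × 20.601 ≈ 124.429 kt.
124.429 × 1.151 ≈ 143.22 mph → 143.2 mph.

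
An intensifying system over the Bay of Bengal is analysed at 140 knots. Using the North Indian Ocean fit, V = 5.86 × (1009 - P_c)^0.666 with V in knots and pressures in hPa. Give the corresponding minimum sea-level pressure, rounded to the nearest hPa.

ΔP = (V / 5.86)^(1/0.666) = (140/5.86)^1.502.
140/5.86 = 23.891; 23.891^1.502 ≈ 117.33 hPa.
P_c = 1009 − 117.33 = 891.67 ≈ 892 hPa.

892 hPa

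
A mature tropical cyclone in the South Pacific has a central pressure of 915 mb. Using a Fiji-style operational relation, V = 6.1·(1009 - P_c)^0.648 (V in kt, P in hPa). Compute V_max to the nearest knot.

ΔP = 1009 − 915 = 94 mb.
94^0.648 ≈ 18.993.
V ≈ 6.1 × 18.993 ≈ 115.9 kt.

116 kt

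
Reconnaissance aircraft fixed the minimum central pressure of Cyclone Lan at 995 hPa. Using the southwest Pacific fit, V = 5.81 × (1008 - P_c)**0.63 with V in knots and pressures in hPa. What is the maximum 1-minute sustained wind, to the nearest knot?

29 kt

ΔP = 1008 − 995 = 13 hPa.
13^0.63 ≈ 5.033.
V ≈ 5.81 × 5.033 ≈ 29.2 kt.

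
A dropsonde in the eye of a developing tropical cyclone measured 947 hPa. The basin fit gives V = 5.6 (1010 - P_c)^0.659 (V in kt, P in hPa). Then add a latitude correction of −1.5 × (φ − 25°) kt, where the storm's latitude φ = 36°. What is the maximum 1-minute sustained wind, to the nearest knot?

69 kt

ΔP = 1010 − 947 = 63 hPa.
63^0.659 ≈ 15.338.
V ≈ 5.6 × 15.338 ≈ 85.9 kt.
Latitude correction: −1.5 × (36 − 25) = -16.5 kt.
Corrected V ≈ 69.4 kt → 69 kt.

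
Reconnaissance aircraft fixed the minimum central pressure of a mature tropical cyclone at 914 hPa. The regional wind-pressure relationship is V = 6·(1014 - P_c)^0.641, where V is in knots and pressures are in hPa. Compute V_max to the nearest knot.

115 kt

ΔP = 1014 − 914 = 100 hPa.
100^0.641 ≈ 19.143.
V ≈ 6 × 19.143 ≈ 114.9 kt.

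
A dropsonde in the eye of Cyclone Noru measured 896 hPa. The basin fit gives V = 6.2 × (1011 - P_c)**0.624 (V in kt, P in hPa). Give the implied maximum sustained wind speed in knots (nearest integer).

120 kt

ΔP = 1011 − 896 = 115 hPa.
115^0.624 ≈ 19.314.
V ≈ 6.2 × 19.314 ≈ 119.7 kt.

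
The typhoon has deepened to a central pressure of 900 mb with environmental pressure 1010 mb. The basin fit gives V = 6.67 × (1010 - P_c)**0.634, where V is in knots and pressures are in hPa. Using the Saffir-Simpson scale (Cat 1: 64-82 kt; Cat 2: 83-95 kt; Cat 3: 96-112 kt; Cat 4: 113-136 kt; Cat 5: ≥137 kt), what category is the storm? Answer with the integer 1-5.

ΔP = 1010 − 900 = 110 mb.
V ≈ 6.67 × 110^0.634 = 6.67 × 19.69 ≈ 131 kt.
131 kt falls in the Category 4 band.

4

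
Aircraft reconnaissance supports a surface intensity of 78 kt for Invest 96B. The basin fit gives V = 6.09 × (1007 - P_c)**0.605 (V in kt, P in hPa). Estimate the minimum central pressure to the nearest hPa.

ΔP = (V / 6.09)^(1/0.605) = (78/6.09)^1.653.
78/6.09 = 12.808; 12.808^1.653 ≈ 67.69 hPa.
P_c = 1007 − 67.69 = 939.31 ≈ 939 hPa.

939 hPa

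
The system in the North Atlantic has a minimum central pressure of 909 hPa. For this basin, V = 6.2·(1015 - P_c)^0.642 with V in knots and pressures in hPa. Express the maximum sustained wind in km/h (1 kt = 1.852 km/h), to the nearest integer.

229 km/h

ΔP = 1015 − 909 = 106 hPa.
V ≈ 6.2 × 106^0.642 = 6.2 × 19.964 ≈ 123.776 kt.
123.776 × 1.852 ≈ 229.23 km/h → 229 km/h.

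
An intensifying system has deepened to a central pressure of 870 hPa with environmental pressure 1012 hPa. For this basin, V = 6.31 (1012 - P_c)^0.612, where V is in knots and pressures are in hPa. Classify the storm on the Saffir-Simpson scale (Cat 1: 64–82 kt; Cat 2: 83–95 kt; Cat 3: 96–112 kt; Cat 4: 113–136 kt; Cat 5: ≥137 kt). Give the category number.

4

ΔP = 1012 − 870 = 142 hPa.
V ≈ 6.31 × 142^0.612 = 6.31 × 20.76 ≈ 131 kt.
131 kt falls in the Category 4 band.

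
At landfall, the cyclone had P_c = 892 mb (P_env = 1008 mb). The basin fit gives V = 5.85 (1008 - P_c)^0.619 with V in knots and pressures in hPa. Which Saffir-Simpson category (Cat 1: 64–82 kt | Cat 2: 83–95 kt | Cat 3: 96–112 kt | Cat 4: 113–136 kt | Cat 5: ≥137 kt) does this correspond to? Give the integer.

3

ΔP = 1008 − 892 = 116 mb.
V ≈ 5.85 × 116^0.619 = 5.85 × 18.96 ≈ 111 kt.
111 kt falls in the Category 3 band.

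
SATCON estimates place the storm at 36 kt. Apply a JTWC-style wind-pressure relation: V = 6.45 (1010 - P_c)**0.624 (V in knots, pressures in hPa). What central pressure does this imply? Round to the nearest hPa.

ΔP = (V / 6.45)^(1/0.624) = (36/6.45)^1.603.
36/6.45 = 5.581; 5.581^1.603 ≈ 15.73 hPa.
P_c = 1010 − 15.73 = 994.27 ≈ 994 hPa.

994 hPa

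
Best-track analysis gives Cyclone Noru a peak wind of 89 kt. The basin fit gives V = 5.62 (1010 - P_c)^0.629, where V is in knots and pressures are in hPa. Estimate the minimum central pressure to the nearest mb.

ΔP = (V / 5.62)^(1/0.629) = (89/5.62)^1.590.
89/5.62 = 15.836; 15.836^1.590 ≈ 80.77 mb.
P_c = 1010 − 80.77 = 929.23 ≈ 929 mb.

929 mb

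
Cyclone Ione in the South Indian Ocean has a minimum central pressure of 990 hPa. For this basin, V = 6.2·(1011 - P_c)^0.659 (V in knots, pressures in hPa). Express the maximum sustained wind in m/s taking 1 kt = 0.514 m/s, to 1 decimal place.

ΔP = 1011 − 990 = 21 hPa.
V ≈ 6.2 × 21^0.659 = 6.2 × 7.436 ≈ 46.104 kt.
46.104 × 0.514 ≈ 23.70 m/s → 23.7 m/s.

23.7 m/s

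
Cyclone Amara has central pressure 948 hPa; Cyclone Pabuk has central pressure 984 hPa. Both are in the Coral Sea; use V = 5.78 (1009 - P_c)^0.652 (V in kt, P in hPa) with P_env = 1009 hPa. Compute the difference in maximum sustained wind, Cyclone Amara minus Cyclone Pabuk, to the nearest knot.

37 kt

Cyclone Amara: ΔP = 61; V ≈ 5.78 × 61^0.652 ≈ 84.33 kt.
Cyclone Pabuk: ΔP = 25; V ≈ 5.78 × 25^0.652 ≈ 47.14 kt.
Difference ≈ 84.33 − 47.14 = 37.19 → 37 kt.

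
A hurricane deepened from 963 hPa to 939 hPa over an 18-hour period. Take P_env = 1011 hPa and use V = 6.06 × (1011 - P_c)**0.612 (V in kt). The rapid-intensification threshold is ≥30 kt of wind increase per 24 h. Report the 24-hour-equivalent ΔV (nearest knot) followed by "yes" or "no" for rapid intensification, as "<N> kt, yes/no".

24 kt, no

V₁: ΔP = 48, V ≈ 6.06 × 48^0.612 ≈ 64.77 kt.
V₂: ΔP = 72, V ≈ 6.06 × 72^0.612 ≈ 83.02 kt.
ΔV over 18 h = 18.25 kt → 24 h equivalent = 18.25 × 24/18 ≈ 24.33 kt.
24 kt < 30 kt ⇒ not rapid intensification.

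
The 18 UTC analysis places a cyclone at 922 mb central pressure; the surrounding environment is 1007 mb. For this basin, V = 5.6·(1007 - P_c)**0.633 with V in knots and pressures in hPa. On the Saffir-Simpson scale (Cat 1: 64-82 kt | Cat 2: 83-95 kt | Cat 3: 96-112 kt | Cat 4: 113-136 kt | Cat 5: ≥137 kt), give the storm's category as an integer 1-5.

ΔP = 1007 − 922 = 85 mb.
V ≈ 5.6 × 85^0.633 = 5.6 × 16.65 ≈ 93 kt.
93 kt falls in the Category 2 band.

2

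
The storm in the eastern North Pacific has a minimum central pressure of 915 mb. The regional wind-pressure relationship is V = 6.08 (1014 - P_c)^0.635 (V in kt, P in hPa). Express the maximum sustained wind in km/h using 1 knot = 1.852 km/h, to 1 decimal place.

ΔP = 1014 − 915 = 99 mb.
V ≈ 6.08 × 99^0.635 = 6.08 × 18.502 ≈ 112.495 kt.
112.495 × 1.852 ≈ 208.34 km/h → 208.3 km/h.

208.3 km/h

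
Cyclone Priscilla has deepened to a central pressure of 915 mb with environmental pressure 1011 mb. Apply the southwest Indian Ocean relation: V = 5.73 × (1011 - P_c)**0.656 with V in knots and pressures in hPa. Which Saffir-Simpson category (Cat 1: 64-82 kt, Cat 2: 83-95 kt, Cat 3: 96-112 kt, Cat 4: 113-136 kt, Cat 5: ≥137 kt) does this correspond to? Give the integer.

ΔP = 1011 − 915 = 96 mb.
V ≈ 5.73 × 96^0.656 = 5.73 × 19.97 ≈ 114 kt.
114 kt falls in the Category 4 band.

4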